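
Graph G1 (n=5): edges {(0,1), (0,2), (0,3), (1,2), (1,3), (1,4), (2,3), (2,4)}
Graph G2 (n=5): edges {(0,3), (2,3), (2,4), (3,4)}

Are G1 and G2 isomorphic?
No, not isomorphic

The graphs are NOT isomorphic.

Degrees in G1: deg(0)=3, deg(1)=4, deg(2)=4, deg(3)=3, deg(4)=2.
Sorted degree sequence of G1: [4, 4, 3, 3, 2].
Degrees in G2: deg(0)=1, deg(1)=0, deg(2)=2, deg(3)=3, deg(4)=2.
Sorted degree sequence of G2: [3, 2, 2, 1, 0].
The (sorted) degree sequence is an isomorphism invariant, so since G1 and G2 have different degree sequences they cannot be isomorphic.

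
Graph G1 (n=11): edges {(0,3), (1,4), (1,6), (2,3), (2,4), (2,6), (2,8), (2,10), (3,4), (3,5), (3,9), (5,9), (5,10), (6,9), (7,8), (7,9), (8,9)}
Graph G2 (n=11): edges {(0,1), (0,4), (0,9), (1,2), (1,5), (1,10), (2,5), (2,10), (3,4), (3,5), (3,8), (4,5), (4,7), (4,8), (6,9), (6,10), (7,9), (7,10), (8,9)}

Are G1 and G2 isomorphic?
No, not isomorphic

The graphs are NOT isomorphic.

Degrees in G1: deg(0)=1, deg(1)=2, deg(2)=5, deg(3)=5, deg(4)=3, deg(5)=3, deg(6)=3, deg(7)=2, deg(8)=3, deg(9)=5, deg(10)=2.
Sorted degree sequence of G1: [5, 5, 5, 3, 3, 3, 3, 2, 2, 2, 1].
Degrees in G2: deg(0)=3, deg(1)=4, deg(2)=3, deg(3)=3, deg(4)=5, deg(5)=4, deg(6)=2, deg(7)=3, deg(8)=3, deg(9)=4, deg(10)=4.
Sorted degree sequence of G2: [5, 4, 4, 4, 4, 3, 3, 3, 3, 3, 2].
The (sorted) degree sequence is an isomorphism invariant, so since G1 and G2 have different degree sequences they cannot be isomorphic.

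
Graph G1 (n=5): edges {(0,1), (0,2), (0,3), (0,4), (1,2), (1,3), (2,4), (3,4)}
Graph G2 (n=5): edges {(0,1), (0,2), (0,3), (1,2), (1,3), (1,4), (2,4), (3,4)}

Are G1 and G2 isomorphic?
Yes, isomorphic

The graphs are isomorphic.
One valid mapping φ: V(G1) → V(G2): 0→1, 1→0, 2→2, 3→3, 4→4

Verify φ preserves adjacency — for each edge of G1, its image is an edge of G2:
  (0,1) → (φ(0),φ(1)) = (0,1) ∈ E(G2) ✓
  (0,2) → (φ(0),φ(2)) = (1,2) ∈ E(G2) ✓
  (0,3) → (φ(0),φ(3)) = (1,3) ∈ E(G2) ✓
  (0,4) → (φ(0),φ(4)) = (1,4) ∈ E(G2) ✓
  (1,2) → (φ(1),φ(2)) = (0,2) ∈ E(G2) ✓
  (1,3) → (φ(1),φ(3)) = (0,3) ∈ E(G2) ✓
  (2,4) → (φ(2),φ(4)) = (2,4) ∈ E(G2) ✓
  (3,4) → (φ(3),φ(4)) = (3,4) ∈ E(G2) ✓
All 8 edges of G1 map to edges of G2, and |E(G1)| = |E(G2)| = 8, so φ is a bijection on edges as well as vertices. Hence G1 ≅ G2.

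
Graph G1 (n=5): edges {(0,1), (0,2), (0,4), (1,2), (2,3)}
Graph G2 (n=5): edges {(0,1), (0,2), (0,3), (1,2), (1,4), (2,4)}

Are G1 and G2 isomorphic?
No, not isomorphic

The graphs are NOT isomorphic.

Counting triangles (3-cliques): G1 has 1, G2 has 2.
Triangle count is an isomorphism invariant, so differing triangle counts rule out isomorphism.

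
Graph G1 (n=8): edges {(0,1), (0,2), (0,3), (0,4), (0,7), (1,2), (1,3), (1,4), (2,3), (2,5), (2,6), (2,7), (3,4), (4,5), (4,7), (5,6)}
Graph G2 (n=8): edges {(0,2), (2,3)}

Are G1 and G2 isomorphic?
No, not isomorphic

The graphs are NOT isomorphic.

Connected components of G1: 1 component(s) with vertex sets [[0, 1, 2, 3, 4, 5, 6, 7]], sizes [8].
Connected components of G2: 6 component(s) with vertex sets [[1], [4], [5], [6], [7], [0, 2, 3]], sizes [1, 1, 1, 1, 1, 3].
The number of connected components (and the multiset of component sizes) is an isomorphism invariant — an isomorphism maps each component of G1 bijectively onto a component of G2. Since G1 has 1 component(s) and G2 has 6, they cannot be isomorphic.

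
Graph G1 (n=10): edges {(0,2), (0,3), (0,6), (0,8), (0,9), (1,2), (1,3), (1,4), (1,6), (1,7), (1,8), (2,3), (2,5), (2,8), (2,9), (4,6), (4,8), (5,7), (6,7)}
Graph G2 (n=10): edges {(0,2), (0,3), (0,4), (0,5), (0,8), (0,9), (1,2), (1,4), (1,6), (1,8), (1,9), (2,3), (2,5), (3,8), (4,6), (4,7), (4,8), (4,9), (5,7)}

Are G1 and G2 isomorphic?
Yes, isomorphic

The graphs are isomorphic.
One valid mapping φ: V(G1) → V(G2): 0→1, 1→0, 2→4, 3→9, 4→3, 5→7, 6→2, 7→5, 8→8, 9→6

Verify φ preserves adjacency — for each edge of G1, its image is an edge of G2:
  (0,2) → (φ(0),φ(2)) = (1,4) ∈ E(G2) ✓
  (0,3) → (φ(0),φ(3)) = (1,9) ∈ E(G2) ✓
  (0,6) → (φ(0),φ(6)) = (1,2) ∈ E(G2) ✓
  (0,8) → (φ(0),φ(8)) = (1,8) ∈ E(G2) ✓
  (0,9) → (φ(0),φ(9)) = (1,6) ∈ E(G2) ✓
  (1,2) → (φ(1),φ(2)) = (0,4) ∈ E(G2) ✓
  (1,3) → (φ(1),φ(3)) = (0,9) ∈ E(G2) ✓
  (1,4) → (φ(1),φ(4)) = (0,3) ∈ E(G2) ✓
  (1,6) → (φ(1),φ(6)) = (0,2) ∈ E(G2) ✓
  (1,7) → (φ(1),φ(7)) = (0,5) ∈ E(G2) ✓
  (1,8) → (φ(1),φ(8)) = (0,8) ∈ E(G2) ✓
  (2,3) → (φ(2),φ(3)) = (4,9) ∈ E(G2) ✓
  (2,5) → (φ(2),φ(5)) = (4,7) ∈ E(G2) ✓
  (2,8) → (φ(2),φ(8)) = (4,8) ∈ E(G2) ✓
  (2,9) → (φ(2),φ(9)) = (4,6) ∈ E(G2) ✓
  (4,6) → (φ(4),φ(6)) = (2,3) ∈ E(G2) ✓
  (4,8) → (φ(4),φ(8)) = (3,8) ∈ E(G2) ✓
  (5,7) → (φ(5),φ(7)) = (5,7) ∈ E(G2) ✓
  (6,7) → (φ(6),φ(7)) = (2,5) ∈ E(G2) ✓
All 19 edges of G1 map to edges of G2, and |E(G1)| = |E(G2)| = 19, so φ is a bijection on edges as well as vertices. Hence G1 ≅ G2.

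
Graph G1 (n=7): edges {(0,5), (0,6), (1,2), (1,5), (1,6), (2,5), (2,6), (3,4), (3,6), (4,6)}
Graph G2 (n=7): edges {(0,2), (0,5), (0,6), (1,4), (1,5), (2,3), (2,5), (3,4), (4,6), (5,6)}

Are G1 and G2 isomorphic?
No, not isomorphic

The graphs are NOT isomorphic.

Degrees in G1: deg(0)=2, deg(1)=3, deg(2)=3, deg(3)=2, deg(4)=2, deg(5)=3, deg(6)=5.
Sorted degree sequence of G1: [5, 3, 3, 3, 2, 2, 2].
Degrees in G2: deg(0)=3, deg(1)=2, deg(2)=3, deg(3)=2, deg(4)=3, deg(5)=4, deg(6)=3.
Sorted degree sequence of G2: [4, 3, 3, 3, 3, 2, 2].
The (sorted) degree sequence is an isomorphism invariant, so since G1 and G2 have different degree sequences they cannot be isomorphic.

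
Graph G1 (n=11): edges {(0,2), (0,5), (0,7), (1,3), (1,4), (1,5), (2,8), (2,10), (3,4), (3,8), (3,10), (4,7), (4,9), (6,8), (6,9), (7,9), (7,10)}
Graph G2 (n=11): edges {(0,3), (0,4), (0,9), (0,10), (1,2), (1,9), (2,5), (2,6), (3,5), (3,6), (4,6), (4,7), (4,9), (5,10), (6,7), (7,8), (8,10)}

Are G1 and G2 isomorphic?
Yes, isomorphic

The graphs are isomorphic.
One valid mapping φ: V(G1) → V(G2): 0→10, 1→7, 2→5, 3→6, 4→4, 5→8, 6→1, 7→0, 8→2, 9→9, 10→3

Verify φ preserves adjacency — for each edge of G1, its image is an edge of G2:
  (0,2) → (φ(0),φ(2)) = (5,10) ∈ E(G2) ✓
  (0,5) → (φ(0),φ(5)) = (8,10) ∈ E(G2) ✓
  (0,7) → (φ(0),φ(7)) = (0,10) ∈ E(G2) ✓
  (1,3) → (φ(1),φ(3)) = (6,7) ∈ E(G2) ✓
  (1,4) → (φ(1),φ(4)) = (4,7) ∈ E(G2) ✓
  (1,5) → (φ(1),φ(5)) = (7,8) ∈ E(G2) ✓
  (2,8) → (φ(2),φ(8)) = (2,5) ∈ E(G2) ✓
  (2,10) → (φ(2),φ(10)) = (3,5) ∈ E(G2) ✓
  (3,4) → (φ(3),φ(4)) = (4,6) ∈ E(G2) ✓
  (3,8) → (φ(3),φ(8)) = (2,6) ∈ E(G2) ✓
  (3,10) → (φ(3),φ(10)) = (3,6) ∈ E(G2) ✓
  (4,7) → (φ(4),φ(7)) = (0,4) ∈ E(G2) ✓
  (4,9) → (φ(4),φ(9)) = (4,9) ∈ E(G2) ✓
  (6,8) → (φ(6),φ(8)) = (1,2) ∈ E(G2) ✓
  (6,9) → (φ(6),φ(9)) = (1,9) ∈ E(G2) ✓
  (7,9) → (φ(7),φ(9)) = (0,9) ∈ E(G2) ✓
  (7,10) → (φ(7),φ(10)) = (0,3) ∈ E(G2) ✓
All 17 edges of G1 map to edges of G2, and |E(G1)| = |E(G2)| = 17, so φ is a bijection on edges as well as vertices. Hence G1 ≅ G2.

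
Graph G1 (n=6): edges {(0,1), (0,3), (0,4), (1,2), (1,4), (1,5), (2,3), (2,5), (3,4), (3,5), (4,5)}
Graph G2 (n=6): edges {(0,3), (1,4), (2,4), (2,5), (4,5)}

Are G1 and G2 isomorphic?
No, not isomorphic

The graphs are NOT isomorphic.

Degrees in G1: deg(0)=3, deg(1)=4, deg(2)=3, deg(3)=4, deg(4)=4, deg(5)=4.
Sorted degree sequence of G1: [4, 4, 4, 4, 3, 3].
Degrees in G2: deg(0)=1, deg(1)=1, deg(2)=2, deg(3)=1, deg(4)=3, deg(5)=2.
Sorted degree sequence of G2: [3, 2, 2, 1, 1, 1].
The (sorted) degree sequence is an isomorphism invariant, so since G1 and G2 have different degree sequences they cannot be isomorphic.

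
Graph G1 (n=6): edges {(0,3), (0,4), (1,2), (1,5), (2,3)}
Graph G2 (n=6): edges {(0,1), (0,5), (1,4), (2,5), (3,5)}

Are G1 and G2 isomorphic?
No, not isomorphic

The graphs are NOT isomorphic.

Degrees in G1: deg(0)=2, deg(1)=2, deg(2)=2, deg(3)=2, deg(4)=1, deg(5)=1.
Sorted degree sequence of G1: [2, 2, 2, 2, 1, 1].
Degrees in G2: deg(0)=2, deg(1)=2, deg(2)=1, deg(3)=1, deg(4)=1, deg(5)=3.
Sorted degree sequence of G2: [3, 2, 2, 1, 1, 1].
The (sorted) degree sequence is an isomorphism invariant, so since G1 and G2 have different degree sequences they cannot be isomorphic.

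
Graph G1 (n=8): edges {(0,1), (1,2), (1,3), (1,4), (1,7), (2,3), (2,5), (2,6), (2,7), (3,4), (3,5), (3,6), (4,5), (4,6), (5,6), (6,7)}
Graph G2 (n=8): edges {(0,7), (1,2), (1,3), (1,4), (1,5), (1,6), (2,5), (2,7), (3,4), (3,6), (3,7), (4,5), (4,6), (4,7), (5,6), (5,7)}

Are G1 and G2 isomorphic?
Yes, isomorphic

The graphs are isomorphic.
One valid mapping φ: V(G1) → V(G2): 0→0, 1→7, 2→5, 3→4, 4→3, 5→6, 6→1, 7→2

Verify φ preserves adjacency — for each edge of G1, its image is an edge of G2:
  (0,1) → (φ(0),φ(1)) = (0,7) ∈ E(G2) ✓
  (1,2) → (φ(1),φ(2)) = (5,7) ∈ E(G2) ✓
  (1,3) → (φ(1),φ(3)) = (4,7) ∈ E(G2) ✓
  (1,4) → (φ(1),φ(4)) = (3,7) ∈ E(G2) ✓
  (1,7) → (φ(1),φ(7)) = (2,7) ∈ E(G2) ✓
  (2,3) → (φ(2),φ(3)) = (4,5) ∈ E(G2) ✓
  (2,5) → (φ(2),φ(5)) = (5,6) ∈ E(G2) ✓
  (2,6) → (φ(2),φ(6)) = (1,5) ∈ E(G2) ✓
  (2,7) → (φ(2),φ(7)) = (2,5) ∈ E(G2) ✓
  (3,4) → (φ(3),φ(4)) = (3,4) ∈ E(G2) ✓
  (3,5) → (φ(3),φ(5)) = (4,6) ∈ E(G2) ✓
  (3,6) → (φ(3),φ(6)) = (1,4) ∈ E(G2) ✓
  (4,5) → (φ(4),φ(5)) = (3,6) ∈ E(G2) ✓
  (4,6) → (φ(4),φ(6)) = (1,3) ∈ E(G2) ✓
  (5,6) → (φ(5),φ(6)) = (1,6) ∈ E(G2) ✓
  (6,7) → (φ(6),φ(7)) = (1,2) ∈ E(G2) ✓
All 16 edges of G1 map to edges of G2, and |E(G1)| = |E(G2)| = 16, so φ is a bijection on edges as well as vertices. Hence G1 ≅ G2.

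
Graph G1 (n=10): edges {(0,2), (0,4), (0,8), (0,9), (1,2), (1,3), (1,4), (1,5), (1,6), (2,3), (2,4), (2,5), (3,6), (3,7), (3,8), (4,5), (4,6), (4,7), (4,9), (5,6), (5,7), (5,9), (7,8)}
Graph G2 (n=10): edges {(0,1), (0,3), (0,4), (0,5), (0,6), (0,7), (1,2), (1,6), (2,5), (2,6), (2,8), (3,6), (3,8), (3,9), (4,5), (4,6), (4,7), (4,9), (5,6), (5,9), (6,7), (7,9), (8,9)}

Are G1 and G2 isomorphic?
Yes, isomorphic

The graphs are isomorphic.
One valid mapping φ: V(G1) → V(G2): 0→2, 1→4, 2→5, 3→9, 4→6, 5→0, 6→7, 7→3, 8→8, 9→1

Verify φ preserves adjacency — for each edge of G1, its image is an edge of G2:
  (0,2) → (φ(0),φ(2)) = (2,5) ∈ E(G2) ✓
  (0,4) → (φ(0),φ(4)) = (2,6) ∈ E(G2) ✓
  (0,8) → (φ(0),φ(8)) = (2,8) ∈ E(G2) ✓
  (0,9) → (φ(0),φ(9)) = (1,2) ∈ E(G2) ✓
  (1,2) → (φ(1),φ(2)) = (4,5) ∈ E(G2) ✓
  (1,3) → (φ(1),φ(3)) = (4,9) ∈ E(G2) ✓
  (1,4) → (φ(1),φ(4)) = (4,6) ∈ E(G2) ✓
  (1,5) → (φ(1),φ(5)) = (0,4) ∈ E(G2) ✓
  (1,6) → (φ(1),φ(6)) = (4,7) ∈ E(G2) ✓
  (2,3) → (φ(2),φ(3)) = (5,9) ∈ E(G2) ✓
  (2,4) → (φ(2),φ(4)) = (5,6) ∈ E(G2) ✓
  (2,5) → (φ(2),φ(5)) = (0,5) ∈ E(G2) ✓
  (3,6) → (φ(3),φ(6)) = (7,9) ∈ E(G2) ✓
  (3,7) → (φ(3),φ(7)) = (3,9) ∈ E(G2) ✓
  (3,8) → (φ(3),φ(8)) = (8,9) ∈ E(G2) ✓
  (4,5) → (φ(4),φ(5)) = (0,6) ∈ E(G2) ✓
  (4,6) → (φ(4),φ(6)) = (6,7) ∈ E(G2) ✓
  (4,7) → (φ(4),φ(7)) = (3,6) ∈ E(G2) ✓
  (4,9) → (φ(4),φ(9)) = (1,6) ∈ E(G2) ✓
  (5,6) → (φ(5),φ(6)) = (0,7) ∈ E(G2) ✓
  (5,7) → (φ(5),φ(7)) = (0,3) ∈ E(G2) ✓
  (5,9) → (φ(5),φ(9)) = (0,1) ∈ E(G2) ✓
  (7,8) → (φ(7),φ(8)) = (3,8) ∈ E(G2) ✓
All 23 edges of G1 map to edges of G2, and |E(G1)| = |E(G2)| = 23, so φ is a bijection on edges as well as vertices. Hence G1 ≅ G2.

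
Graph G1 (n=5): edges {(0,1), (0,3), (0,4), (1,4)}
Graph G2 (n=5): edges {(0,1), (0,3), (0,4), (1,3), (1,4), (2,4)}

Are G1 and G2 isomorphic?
No, not isomorphic

The graphs are NOT isomorphic.

Counting edges: G1 has 4 edge(s); G2 has 6 edge(s).
Edge count is an isomorphism invariant (a bijection on vertices induces a bijection on edges), so differing edge counts rule out isomorphism.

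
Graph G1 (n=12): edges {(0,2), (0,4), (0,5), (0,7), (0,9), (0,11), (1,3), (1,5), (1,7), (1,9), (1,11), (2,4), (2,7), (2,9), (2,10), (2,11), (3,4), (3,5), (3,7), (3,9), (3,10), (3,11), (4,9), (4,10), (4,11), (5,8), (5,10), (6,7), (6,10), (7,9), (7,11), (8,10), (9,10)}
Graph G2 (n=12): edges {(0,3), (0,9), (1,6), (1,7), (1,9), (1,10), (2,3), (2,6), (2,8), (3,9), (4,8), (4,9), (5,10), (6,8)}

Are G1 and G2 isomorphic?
No, not isomorphic

The graphs are NOT isomorphic.

Connected components of G1: 1 component(s) with vertex sets [[0, 1, 2, 3, 4, 5, 6, 7, 8, 9, 10, 11]], sizes [12].
Connected components of G2: 2 component(s) with vertex sets [[11], [0, 1, 2, 3, 4, 5, 6, 7, 8, 9, 10]], sizes [1, 11].
The number of connected components (and the multiset of component sizes) is an isomorphism invariant — an isomorphism maps each component of G1 bijectively onto a component of G2. Since G1 has 1 component(s) and G2 has 2, they cannot be isomorphic.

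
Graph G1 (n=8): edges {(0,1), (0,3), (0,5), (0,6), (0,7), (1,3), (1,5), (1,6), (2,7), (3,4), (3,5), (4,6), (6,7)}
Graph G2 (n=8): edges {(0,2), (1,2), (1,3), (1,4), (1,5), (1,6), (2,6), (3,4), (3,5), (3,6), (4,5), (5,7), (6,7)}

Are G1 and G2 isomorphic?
Yes, isomorphic

The graphs are isomorphic.
One valid mapping φ: V(G1) → V(G2): 0→1, 1→3, 2→0, 3→5, 4→7, 5→4, 6→6, 7→2

Verify φ preserves adjacency — for each edge of G1, its image is an edge of G2:
  (0,1) → (φ(0),φ(1)) = (1,3) ∈ E(G2) ✓
  (0,3) → (φ(0),φ(3)) = (1,5) ∈ E(G2) ✓
  (0,5) → (φ(0),φ(5)) = (1,4) ∈ E(G2) ✓
  (0,6) → (φ(0),φ(6)) = (1,6) ∈ E(G2) ✓
  (0,7) → (φ(0),φ(7)) = (1,2) ∈ E(G2) ✓
  (1,3) → (φ(1),φ(3)) = (3,5) ∈ E(G2) ✓
  (1,5) → (φ(1),φ(5)) = (3,4) ∈ E(G2) ✓
  (1,6) → (φ(1),φ(6)) = (3,6) ∈ E(G2) ✓
  (2,7) → (φ(2),φ(7)) = (0,2) ∈ E(G2) ✓
  (3,4) → (φ(3),φ(4)) = (5,7) ∈ E(G2) ✓
  (3,5) → (φ(3),φ(5)) = (4,5) ∈ E(G2) ✓
  (4,6) → (φ(4),φ(6)) = (6,7) ∈ E(G2) ✓
  (6,7) → (φ(6),φ(7)) = (2,6) ∈ E(G2) ✓
All 13 edges of G1 map to edges of G2, and |E(G1)| = |E(G2)| = 13, so φ is a bijection on edges as well as vertices. Hence G1 ≅ G2.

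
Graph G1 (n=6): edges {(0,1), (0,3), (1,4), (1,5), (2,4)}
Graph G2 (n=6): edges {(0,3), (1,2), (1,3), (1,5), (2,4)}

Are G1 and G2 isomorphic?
Yes, isomorphic

The graphs are isomorphic.
One valid mapping φ: V(G1) → V(G2): 0→2, 1→1, 2→0, 3→4, 4→3, 5→5

Verify φ preserves adjacency — for each edge of G1, its image is an edge of G2:
  (0,1) → (φ(0),φ(1)) = (1,2) ∈ E(G2) ✓
  (0,3) → (φ(0),φ(3)) = (2,4) ∈ E(G2) ✓
  (1,4) → (φ(1),φ(4)) = (1,3) ∈ E(G2) ✓
  (1,5) → (φ(1),φ(5)) = (1,5) ∈ E(G2) ✓
  (2,4) → (φ(2),φ(4)) = (0,3) ∈ E(G2) ✓
All 5 edges of G1 map to edges of G2, and |E(G1)| = |E(G2)| = 5, so φ is a bijection on edges as well as vertices. Hence G1 ≅ G2.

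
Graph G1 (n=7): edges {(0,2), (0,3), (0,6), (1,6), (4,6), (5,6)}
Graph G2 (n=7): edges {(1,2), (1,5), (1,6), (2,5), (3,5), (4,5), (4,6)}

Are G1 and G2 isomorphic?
No, not isomorphic

The graphs are NOT isomorphic.

Connected components of G1: 1 component(s) with vertex sets [[0, 1, 2, 3, 4, 5, 6]], sizes [7].
Connected components of G2: 2 component(s) with vertex sets [[0], [1, 2, 3, 4, 5, 6]], sizes [1, 6].
The number of connected components (and the multiset of component sizes) is an isomorphism invariant — an isomorphism maps each component of G1 bijectively onto a component of G2. Since G1 has 1 component(s) and G2 has 2, they cannot be isomorphic.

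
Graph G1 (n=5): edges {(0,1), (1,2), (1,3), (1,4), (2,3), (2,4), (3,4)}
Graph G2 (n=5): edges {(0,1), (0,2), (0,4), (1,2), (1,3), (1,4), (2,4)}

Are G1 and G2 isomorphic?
Yes, isomorphic

The graphs are isomorphic.
One valid mapping φ: V(G1) → V(G2): 0→3, 1→1, 2→4, 3→0, 4→2

Verify φ preserves adjacency — for each edge of G1, its image is an edge of G2:
  (0,1) → (φ(0),φ(1)) = (1,3) ∈ E(G2) ✓
  (1,2) → (φ(1),φ(2)) = (1,4) ∈ E(G2) ✓
  (1,3) → (φ(1),φ(3)) = (0,1) ∈ E(G2) ✓
  (1,4) → (φ(1),φ(4)) = (1,2) ∈ E(G2) ✓
  (2,3) → (φ(2),φ(3)) = (0,4) ∈ E(G2) ✓
  (2,4) → (φ(2),φ(4)) = (2,4) ∈ E(G2) ✓
  (3,4) → (φ(3),φ(4)) = (0,2) ∈ E(G2) ✓
All 7 edges of G1 map to edges of G2, and |E(G1)| = |E(G2)| = 7, so φ is a bijection on edges as well as vertices. Hence G1 ≅ G2.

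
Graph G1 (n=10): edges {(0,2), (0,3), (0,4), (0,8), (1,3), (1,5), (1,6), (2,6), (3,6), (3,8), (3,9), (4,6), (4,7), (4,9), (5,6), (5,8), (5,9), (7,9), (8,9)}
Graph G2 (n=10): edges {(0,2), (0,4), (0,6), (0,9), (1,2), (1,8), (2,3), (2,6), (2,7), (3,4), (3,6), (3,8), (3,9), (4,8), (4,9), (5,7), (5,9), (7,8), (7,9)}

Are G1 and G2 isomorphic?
Yes, isomorphic

The graphs are isomorphic.
One valid mapping φ: V(G1) → V(G2): 0→8, 1→6, 2→1, 3→3, 4→7, 5→0, 6→2, 7→5, 8→4, 9→9

Verify φ preserves adjacency — for each edge of G1, its image is an edge of G2:
  (0,2) → (φ(0),φ(2)) = (1,8) ∈ E(G2) ✓
  (0,3) → (φ(0),φ(3)) = (3,8) ∈ E(G2) ✓
  (0,4) → (φ(0),φ(4)) = (7,8) ∈ E(G2) ✓
  (0,8) → (φ(0),φ(8)) = (4,8) ∈ E(G2) ✓
  (1,3) → (φ(1),φ(3)) = (3,6) ∈ E(G2) ✓
  (1,5) → (φ(1),φ(5)) = (0,6) ∈ E(G2) ✓
  (1,6) → (φ(1),φ(6)) = (2,6) ∈ E(G2) ✓
  (2,6) → (φ(2),φ(6)) = (1,2) ∈ E(G2) ✓
  (3,6) → (φ(3),φ(6)) = (2,3) ∈ E(G2) ✓
  (3,8) → (φ(3),φ(8)) = (3,4) ∈ E(G2) ✓
  (3,9) → (φ(3),φ(9)) = (3,9) ∈ E(G2) ✓
  (4,6) → (φ(4),φ(6)) = (2,7) ∈ E(G2) ✓
  (4,7) → (φ(4),φ(7)) = (5,7) ∈ E(G2) ✓
  (4,9) → (φ(4),φ(9)) = (7,9) ∈ E(G2) ✓
  (5,6) → (φ(5),φ(6)) = (0,2) ∈ E(G2) ✓
  (5,8) → (φ(5),φ(8)) = (0,4) ∈ E(G2) ✓
  (5,9) → (φ(5),φ(9)) = (0,9) ∈ E(G2) ✓
  (7,9) → (φ(7),φ(9)) = (5,9) ∈ E(G2) ✓
  (8,9) → (φ(8),φ(9)) = (4,9) ∈ E(G2) ✓
All 19 edges of G1 map to edges of G2, and |E(G1)| = |E(G2)| = 19, so φ is a bijection on edges as well as vertices. Hence G1 ≅ G2.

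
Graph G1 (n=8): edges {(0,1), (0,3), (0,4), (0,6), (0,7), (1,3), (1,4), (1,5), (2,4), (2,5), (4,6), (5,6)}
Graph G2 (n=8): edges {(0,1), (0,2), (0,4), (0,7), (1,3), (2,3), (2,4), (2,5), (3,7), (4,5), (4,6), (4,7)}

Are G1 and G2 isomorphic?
Yes, isomorphic

The graphs are isomorphic.
One valid mapping φ: V(G1) → V(G2): 0→4, 1→2, 2→1, 3→5, 4→0, 5→3, 6→7, 7→6

Verify φ preserves adjacency — for each edge of G1, its image is an edge of G2:
  (0,1) → (φ(0),φ(1)) = (2,4) ∈ E(G2) ✓
  (0,3) → (φ(0),φ(3)) = (4,5) ∈ E(G2) ✓
  (0,4) → (φ(0),φ(4)) = (0,4) ∈ E(G2) ✓
  (0,6) → (φ(0),φ(6)) = (4,7) ∈ E(G2) ✓
  (0,7) → (φ(0),φ(7)) = (4,6) ∈ E(G2) ✓
  (1,3) → (φ(1),φ(3)) = (2,5) ∈ E(G2) ✓
  (1,4) → (φ(1),φ(4)) = (0,2) ∈ E(G2) ✓
  (1,5) → (φ(1),φ(5)) = (2,3) ∈ E(G2) ✓
  (2,4) → (φ(2),φ(4)) = (0,1) ∈ E(G2) ✓
  (2,5) → (φ(2),φ(5)) = (1,3) ∈ E(G2) ✓
  (4,6) → (φ(4),φ(6)) = (0,7) ∈ E(G2) ✓
  (5,6) → (φ(5),φ(6)) = (3,7) ∈ E(G2) ✓
All 12 edges of G1 map to edges of G2, and |E(G1)| = |E(G2)| = 12, so φ is a bijection on edges as well as vertices. Hence G1 ≅ G2.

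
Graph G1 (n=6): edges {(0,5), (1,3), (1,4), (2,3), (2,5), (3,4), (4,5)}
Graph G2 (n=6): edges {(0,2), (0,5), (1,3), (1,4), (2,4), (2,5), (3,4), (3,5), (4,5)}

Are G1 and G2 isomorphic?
No, not isomorphic

The graphs are NOT isomorphic.

Degrees in G1: deg(0)=1, deg(1)=2, deg(2)=2, deg(3)=3, deg(4)=3, deg(5)=3.
Sorted degree sequence of G1: [3, 3, 3, 2, 2, 1].
Degrees in G2: deg(0)=2, deg(1)=2, deg(2)=3, deg(3)=3, deg(4)=4, deg(5)=4.
Sorted degree sequence of G2: [4, 4, 3, 3, 2, 2].
The (sorted) degree sequence is an isomorphism invariant, so since G1 and G2 have different degree sequences they cannot be isomorphic.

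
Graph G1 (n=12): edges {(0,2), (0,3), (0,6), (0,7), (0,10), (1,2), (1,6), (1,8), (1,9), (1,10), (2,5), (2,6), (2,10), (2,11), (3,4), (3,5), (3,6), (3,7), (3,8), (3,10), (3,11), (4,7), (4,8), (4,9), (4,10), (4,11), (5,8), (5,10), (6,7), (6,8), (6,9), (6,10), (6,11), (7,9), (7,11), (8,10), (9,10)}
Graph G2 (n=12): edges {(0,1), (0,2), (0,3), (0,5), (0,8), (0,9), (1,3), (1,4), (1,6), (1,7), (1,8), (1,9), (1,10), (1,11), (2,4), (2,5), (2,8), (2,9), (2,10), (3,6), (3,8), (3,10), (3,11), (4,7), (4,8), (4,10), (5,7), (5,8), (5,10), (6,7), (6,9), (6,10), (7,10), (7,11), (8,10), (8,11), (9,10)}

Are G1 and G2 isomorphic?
Yes, isomorphic

The graphs are isomorphic.
One valid mapping φ: V(G1) → V(G2): 0→4, 1→6, 2→7, 3→8, 4→0, 5→11, 6→10, 7→2, 8→3, 9→9, 10→1, 11→5

Verify φ preserves adjacency — for each edge of G1, its image is an edge of G2:
  (0,2) → (φ(0),φ(2)) = (4,7) ∈ E(G2) ✓
  (0,3) → (φ(0),φ(3)) = (4,8) ∈ E(G2) ✓
  (0,6) → (φ(0),φ(6)) = (4,10) ∈ E(G2) ✓
  (0,7) → (φ(0),φ(7)) = (2,4) ∈ E(G2) ✓
  (0,10) → (φ(0),φ(10)) = (1,4) ∈ E(G2) ✓
  (1,2) → (φ(1),φ(2)) = (6,7) ∈ E(G2) ✓
  (1,6) → (φ(1),φ(6)) = (6,10) ∈ E(G2) ✓
  (1,8) → (φ(1),φ(8)) = (3,6) ∈ E(G2) ✓
  (1,9) → (φ(1),φ(9)) = (6,9) ∈ E(G2) ✓
  (1,10) → (φ(1),φ(10)) = (1,6) ∈ E(G2) ✓
  (2,5) → (φ(2),φ(5)) = (7,11) ∈ E(G2) ✓
  (2,6) → (φ(2),φ(6)) = (7,10) ∈ E(G2) ✓
  (2,10) → (φ(2),φ(10)) = (1,7) ∈ E(G2) ✓
  (2,11) → (φ(2),φ(11)) = (5,7) ∈ E(G2) ✓
  (3,4) → (φ(3),φ(4)) = (0,8) ∈ E(G2) ✓
  (3,5) → (φ(3),φ(5)) = (8,11) ∈ E(G2) ✓
  (3,6) → (φ(3),φ(6)) = (8,10) ∈ E(G2) ✓
  (3,7) → (φ(3),φ(7)) = (2,8) ∈ E(G2) ✓
  (3,8) → (φ(3),φ(8)) = (3,8) ∈ E(G2) ✓
  (3,10) → (φ(3),φ(10)) = (1,8) ∈ E(G2) ✓
  (3,11) → (φ(3),φ(11)) = (5,8) ∈ E(G2) ✓
  (4,7) → (φ(4),φ(7)) = (0,2) ∈ E(G2) ✓
  (4,8) → (φ(4),φ(8)) = (0,3) ∈ E(G2) ✓
  (4,9) → (φ(4),φ(9)) = (0,9) ∈ E(G2) ✓
  (4,10) → (φ(4),φ(10)) = (0,1) ∈ E(G2) ✓
  (4,11) → (φ(4),φ(11)) = (0,5) ∈ E(G2) ✓
  (5,8) → (φ(5),φ(8)) = (3,11) ∈ E(G2) ✓
  (5,10) → (φ(5),φ(10)) = (1,11) ∈ E(G2) ✓
  (6,7) → (φ(6),φ(7)) = (2,10) ∈ E(G2) ✓
  (6,8) → (φ(6),φ(8)) = (3,10) ∈ E(G2) ✓
  (6,9) → (φ(6),φ(9)) = (9,10) ∈ E(G2) ✓
  (6,10) → (φ(6),φ(10)) = (1,10) ∈ E(G2) ✓
  (6,11) → (φ(6),φ(11)) = (5,10) ∈ E(G2) ✓
  (7,9) → (φ(7),φ(9)) = (2,9) ∈ E(G2) ✓
  (7,11) → (φ(7),φ(11)) = (2,5) ∈ E(G2) ✓
  (8,10) → (φ(8),φ(10)) = (1,3) ∈ E(G2) ✓
  (9,10) → (φ(9),φ(10)) = (1,9) ∈ E(G2) ✓
All 37 edges of G1 map to edges of G2, and |E(G1)| = |E(G2)| = 37, so φ is a bijection on edges as well as vertices. Hence G1 ≅ G2.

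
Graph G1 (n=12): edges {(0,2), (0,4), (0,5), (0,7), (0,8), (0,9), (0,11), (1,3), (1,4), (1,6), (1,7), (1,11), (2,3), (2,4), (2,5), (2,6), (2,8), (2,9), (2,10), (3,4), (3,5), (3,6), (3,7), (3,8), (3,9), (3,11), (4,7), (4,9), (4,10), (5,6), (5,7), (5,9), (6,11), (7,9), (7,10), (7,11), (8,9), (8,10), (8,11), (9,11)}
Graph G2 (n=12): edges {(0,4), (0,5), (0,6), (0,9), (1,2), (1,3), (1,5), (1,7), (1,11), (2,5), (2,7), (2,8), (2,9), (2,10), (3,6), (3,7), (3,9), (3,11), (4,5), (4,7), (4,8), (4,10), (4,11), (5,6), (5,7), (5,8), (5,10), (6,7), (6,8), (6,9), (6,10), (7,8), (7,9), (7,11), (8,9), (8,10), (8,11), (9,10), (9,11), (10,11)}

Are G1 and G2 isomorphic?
Yes, isomorphic

The graphs are isomorphic.
One valid mapping φ: V(G1) → V(G2): 0→10, 1→3, 2→5, 3→7, 4→6, 5→2, 6→1, 7→9, 8→4, 9→8, 10→0, 11→11

Verify φ preserves adjacency — for each edge of G1, its image is an edge of G2:
  (0,2) → (φ(0),φ(2)) = (5,10) ∈ E(G2) ✓
  (0,4) → (φ(0),φ(4)) = (6,10) ∈ E(G2) ✓
  (0,5) → (φ(0),φ(5)) = (2,10) ∈ E(G2) ✓
  (0,7) → (φ(0),φ(7)) = (9,10) ∈ E(G2) ✓
  (0,8) → (φ(0),φ(8)) = (4,10) ∈ E(G2) ✓
  (0,9) → (φ(0),φ(9)) = (8,10) ∈ E(G2) ✓
  (0,11) → (φ(0),φ(11)) = (10,11) ∈ E(G2) ✓
  (1,3) → (φ(1),φ(3)) = (3,7) ∈ E(G2) ✓
  (1,4) → (φ(1),φ(4)) = (3,6) ∈ E(G2) ✓
  (1,6) → (φ(1),φ(6)) = (1,3) ∈ E(G2) ✓
  (1,7) → (φ(1),φ(7)) = (3,9) ∈ E(G2) ✓
  (1,11) → (φ(1),φ(11)) = (3,11) ∈ E(G2) ✓
  (2,3) → (φ(2),φ(3)) = (5,7) ∈ E(G2) ✓
  (2,4) → (φ(2),φ(4)) = (5,6) ∈ E(G2) ✓
  (2,5) → (φ(2),φ(5)) = (2,5) ∈ E(G2) ✓
  (2,6) → (φ(2),φ(6)) = (1,5) ∈ E(G2) ✓
  (2,8) → (φ(2),φ(8)) = (4,5) ∈ E(G2) ✓
  (2,9) → (φ(2),φ(9)) = (5,8) ∈ E(G2) ✓
  (2,10) → (φ(2),φ(10)) = (0,5) ∈ E(G2) ✓
  (3,4) → (φ(3),φ(4)) = (6,7) ∈ E(G2) ✓
  (3,5) → (φ(3),φ(5)) = (2,7) ∈ E(G2) ✓
  (3,6) → (φ(3),φ(6)) = (1,7) ∈ E(G2) ✓
  (3,7) → (φ(3),φ(7)) = (7,9) ∈ E(G2) ✓
  (3,8) → (φ(3),φ(8)) = (4,7) ∈ E(G2) ✓
  (3,9) → (φ(3),φ(9)) = (7,8) ∈ E(G2) ✓
  (3,11) → (φ(3),φ(11)) = (7,11) ∈ E(G2) ✓
  (4,7) → (φ(4),φ(7)) = (6,9) ∈ E(G2) ✓
  (4,9) → (φ(4),φ(9)) = (6,8) ∈ E(G2) ✓
  (4,10) → (φ(4),φ(10)) = (0,6) ∈ E(G2) ✓
  (5,6) → (φ(5),φ(6)) = (1,2) ∈ E(G2) ✓
  (5,7) → (φ(5),φ(7)) = (2,9) ∈ E(G2) ✓
  (5,9) → (φ(5),φ(9)) = (2,8) ∈ E(G2) ✓
  (6,11) → (φ(6),φ(11)) = (1,11) ∈ E(G2) ✓
  (7,9) → (φ(7),φ(9)) = (8,9) ∈ E(G2) ✓
  (7,10) → (φ(7),φ(10)) = (0,9) ∈ E(G2) ✓
  (7,11) → (φ(7),φ(11)) = (9,11) ∈ E(G2) ✓
  (8,9) → (φ(8),φ(9)) = (4,8) ∈ E(G2) ✓
  (8,10) → (φ(8),φ(10)) = (0,4) ∈ E(G2) ✓
  (8,11) → (φ(8),φ(11)) = (4,11) ∈ E(G2) ✓
  (9,11) → (φ(9),φ(11)) = (8,11) ∈ E(G2) ✓
All 40 edges of G1 map to edges of G2, and |E(G1)| = |E(G2)| = 40, so φ is a bijection on edges as well as vertices. Hence G1 ≅ G2.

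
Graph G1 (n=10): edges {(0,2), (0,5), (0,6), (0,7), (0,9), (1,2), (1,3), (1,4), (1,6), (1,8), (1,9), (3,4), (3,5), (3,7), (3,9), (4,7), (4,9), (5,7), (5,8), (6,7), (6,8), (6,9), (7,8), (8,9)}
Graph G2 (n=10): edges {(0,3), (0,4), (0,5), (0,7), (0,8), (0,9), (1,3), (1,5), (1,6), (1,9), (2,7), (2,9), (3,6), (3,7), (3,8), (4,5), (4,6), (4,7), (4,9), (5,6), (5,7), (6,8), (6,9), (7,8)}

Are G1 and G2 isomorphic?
Yes, isomorphic

The graphs are isomorphic.
One valid mapping φ: V(G1) → V(G2): 0→9, 1→7, 2→2, 3→3, 4→8, 5→1, 6→4, 7→6, 8→5, 9→0

Verify φ preserves adjacency — for each edge of G1, its image is an edge of G2:
  (0,2) → (φ(0),φ(2)) = (2,9) ∈ E(G2) ✓
  (0,5) → (φ(0),φ(5)) = (1,9) ∈ E(G2) ✓
  (0,6) → (φ(0),φ(6)) = (4,9) ∈ E(G2) ✓
  (0,7) → (φ(0),φ(7)) = (6,9) ∈ E(G2) ✓
  (0,9) → (φ(0),φ(9)) = (0,9) ∈ E(G2) ✓
  (1,2) → (φ(1),φ(2)) = (2,7) ∈ E(G2) ✓
  (1,3) → (φ(1),φ(3)) = (3,7) ∈ E(G2) ✓
  (1,4) → (φ(1),φ(4)) = (7,8) ∈ E(G2) ✓
  (1,6) → (φ(1),φ(6)) = (4,7) ∈ E(G2) ✓
  (1,8) → (φ(1),φ(8)) = (5,7) ∈ E(G2) ✓
  (1,9) → (φ(1),φ(9)) = (0,7) ∈ E(G2) ✓
  (3,4) → (φ(3),φ(4)) = (3,8) ∈ E(G2) ✓
  (3,5) → (φ(3),φ(5)) = (1,3) ∈ E(G2) ✓
  (3,7) → (φ(3),φ(7)) = (3,6) ∈ E(G2) ✓
  (3,9) → (φ(3),φ(9)) = (0,3) ∈ E(G2) ✓
  (4,7) → (φ(4),φ(7)) = (6,8) ∈ E(G2) ✓
  (4,9) → (φ(4),φ(9)) = (0,8) ∈ E(G2) ✓
  (5,7) → (φ(5),φ(7)) = (1,6) ∈ E(G2) ✓
  (5,8) → (φ(5),φ(8)) = (1,5) ∈ E(G2) ✓
  (6,7) → (φ(6),φ(7)) = (4,6) ∈ E(G2) ✓
  (6,8) → (φ(6),φ(8)) = (4,5) ∈ E(G2) ✓
  (6,9) → (φ(6),φ(9)) = (0,4) ∈ E(G2) ✓
  (7,8) → (φ(7),φ(8)) = (5,6) ∈ E(G2) ✓
  (8,9) → (φ(8),φ(9)) = (0,5) ∈ E(G2) ✓
All 24 edges of G1 map to edges of G2, and |E(G1)| = |E(G2)| = 24, so φ is a bijection on edges as well as vertices. Hence G1 ≅ G2.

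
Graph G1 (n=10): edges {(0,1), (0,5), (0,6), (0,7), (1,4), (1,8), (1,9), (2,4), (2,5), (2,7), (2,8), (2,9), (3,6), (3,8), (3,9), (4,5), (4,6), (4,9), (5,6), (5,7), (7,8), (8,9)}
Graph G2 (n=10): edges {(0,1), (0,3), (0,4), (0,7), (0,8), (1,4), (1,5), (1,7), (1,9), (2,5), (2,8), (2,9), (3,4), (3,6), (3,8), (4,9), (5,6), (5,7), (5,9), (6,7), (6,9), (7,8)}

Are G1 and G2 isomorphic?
Yes, isomorphic

The graphs are isomorphic.
One valid mapping φ: V(G1) → V(G2): 0→3, 1→6, 2→1, 3→2, 4→7, 5→0, 6→8, 7→4, 8→9, 9→5

Verify φ preserves adjacency — for each edge of G1, its image is an edge of G2:
  (0,1) → (φ(0),φ(1)) = (3,6) ∈ E(G2) ✓
  (0,5) → (φ(0),φ(5)) = (0,3) ∈ E(G2) ✓
  (0,6) → (φ(0),φ(6)) = (3,8) ∈ E(G2) ✓
  (0,7) → (φ(0),φ(7)) = (3,4) ∈ E(G2) ✓
  (1,4) → (φ(1),φ(4)) = (6,7) ∈ E(G2) ✓
  (1,8) → (φ(1),φ(8)) = (6,9) ∈ E(G2) ✓
  (1,9) → (φ(1),φ(9)) = (5,6) ∈ E(G2) ✓
  (2,4) → (φ(2),φ(4)) = (1,7) ∈ E(G2) ✓
  (2,5) → (φ(2),φ(5)) = (0,1) ∈ E(G2) ✓
  (2,7) → (φ(2),φ(7)) = (1,4) ∈ E(G2) ✓
  (2,8) → (φ(2),φ(8)) = (1,9) ∈ E(G2) ✓
  (2,9) → (φ(2),φ(9)) = (1,5) ∈ E(G2) ✓
  (3,6) → (φ(3),φ(6)) = (2,8) ∈ E(G2) ✓
  (3,8) → (φ(3),φ(8)) = (2,9) ∈ E(G2) ✓
  (3,9) → (φ(3),φ(9)) = (2,5) ∈ E(G2) ✓
  (4,5) → (φ(4),φ(5)) = (0,7) ∈ E(G2) ✓
  (4,6) → (φ(4),φ(6)) = (7,8) ∈ E(G2) ✓
  (4,9) → (φ(4),φ(9)) = (5,7) ∈ E(G2) ✓
  (5,6) → (φ(5),φ(6)) = (0,8) ∈ E(G2) ✓
  (5,7) → (φ(5),φ(7)) = (0,4) ∈ E(G2) ✓
  (7,8) → (φ(7),φ(8)) = (4,9) ∈ E(G2) ✓
  (8,9) → (φ(8),φ(9)) = (5,9) ∈ E(G2) ✓
All 22 edges of G1 map to edges of G2, and |E(G1)| = |E(G2)| = 22, so φ is a bijection on edges as well as vertices. Hence G1 ≅ G2.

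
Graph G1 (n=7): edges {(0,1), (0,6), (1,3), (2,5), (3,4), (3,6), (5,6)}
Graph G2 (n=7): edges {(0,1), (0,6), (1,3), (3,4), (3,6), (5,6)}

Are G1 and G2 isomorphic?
No, not isomorphic

The graphs are NOT isomorphic.

Counting edges: G1 has 7 edge(s); G2 has 6 edge(s).
Edge count is an isomorphism invariant (a bijection on vertices induces a bijection on edges), so differing edge counts rule out isomorphism.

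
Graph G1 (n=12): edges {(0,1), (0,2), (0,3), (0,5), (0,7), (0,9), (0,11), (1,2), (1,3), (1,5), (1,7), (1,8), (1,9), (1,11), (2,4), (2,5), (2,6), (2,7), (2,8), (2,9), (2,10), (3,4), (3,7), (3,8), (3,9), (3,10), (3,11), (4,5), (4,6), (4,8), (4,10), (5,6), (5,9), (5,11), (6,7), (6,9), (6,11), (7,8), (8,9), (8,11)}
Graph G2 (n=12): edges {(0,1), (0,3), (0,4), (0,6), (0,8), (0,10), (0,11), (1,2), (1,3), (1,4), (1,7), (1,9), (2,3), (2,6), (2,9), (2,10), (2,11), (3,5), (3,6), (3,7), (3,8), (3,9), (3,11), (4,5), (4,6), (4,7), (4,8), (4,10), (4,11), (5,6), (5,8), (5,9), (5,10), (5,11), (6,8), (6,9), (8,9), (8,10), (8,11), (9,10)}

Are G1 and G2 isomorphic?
Yes, isomorphic

The graphs are isomorphic.
One valid mapping φ: V(G1) → V(G2): 0→5, 1→8, 2→3, 3→4, 4→1, 5→9, 6→2, 7→11, 8→0, 9→6, 10→7, 11→10

Verify φ preserves adjacency — for each edge of G1, its image is an edge of G2:
  (0,1) → (φ(0),φ(1)) = (5,8) ∈ E(G2) ✓
  (0,2) → (φ(0),φ(2)) = (3,5) ∈ E(G2) ✓
  (0,3) → (φ(0),φ(3)) = (4,5) ∈ E(G2) ✓
  (0,5) → (φ(0),φ(5)) = (5,9) ∈ E(G2) ✓
  (0,7) → (φ(0),φ(7)) = (5,11) ∈ E(G2) ✓
  (0,9) → (φ(0),φ(9)) = (5,6) ∈ E(G2) ✓
  (0,11) → (φ(0),φ(11)) = (5,10) ∈ E(G2) ✓
  (1,2) → (φ(1),φ(2)) = (3,8) ∈ E(G2) ✓
  (1,3) → (φ(1),φ(3)) = (4,8) ∈ E(G2) ✓
  (1,5) → (φ(1),φ(5)) = (8,9) ∈ E(G2) ✓
  (1,7) → (φ(1),φ(7)) = (8,11) ∈ E(G2) ✓
  (1,8) → (φ(1),φ(8)) = (0,8) ∈ E(G2) ✓
  (1,9) → (φ(1),φ(9)) = (6,8) ∈ E(G2) ✓
  (1,11) → (φ(1),φ(11)) = (8,10) ∈ E(G2) ✓
  (2,4) → (φ(2),φ(4)) = (1,3) ∈ E(G2) ✓
  (2,5) → (φ(2),φ(5)) = (3,9) ∈ E(G2) ✓
  (2,6) → (φ(2),φ(6)) = (2,3) ∈ E(G2) ✓
  (2,7) → (φ(2),φ(7)) = (3,11) ∈ E(G2) ✓
  (2,8) → (φ(2),φ(8)) = (0,3) ∈ E(G2) ✓
  (2,9) → (φ(2),φ(9)) = (3,6) ∈ E(G2) ✓
  (2,10) → (φ(2),φ(10)) = (3,7) ∈ E(G2) ✓
  (3,4) → (φ(3),φ(4)) = (1,4) ∈ E(G2) ✓
  (3,7) → (φ(3),φ(7)) = (4,11) ∈ E(G2) ✓
  (3,8) → (φ(3),φ(8)) = (0,4) ∈ E(G2) ✓
  (3,9) → (φ(3),φ(9)) = (4,6) ∈ E(G2) ✓
  (3,10) → (φ(3),φ(10)) = (4,7) ∈ E(G2) ✓
  (3,11) → (φ(3),φ(11)) = (4,10) ∈ E(G2) ✓
  (4,5) → (φ(4),φ(5)) = (1,9) ∈ E(G2) ✓
  (4,6) → (φ(4),φ(6)) = (1,2) ∈ E(G2) ✓
  (4,8) → (φ(4),φ(8)) = (0,1) ∈ E(G2) ✓
  (4,10) → (φ(4),φ(10)) = (1,7) ∈ E(G2) ✓
  (5,6) → (φ(5),φ(6)) = (2,9) ∈ E(G2) ✓
  (5,9) → (φ(5),φ(9)) = (6,9) ∈ E(G2) ✓
  (5,11) → (φ(5),φ(11)) = (9,10) ∈ E(G2) ✓
  (6,7) → (φ(6),φ(7)) = (2,11) ∈ E(G2) ✓
  (6,9) → (φ(6),φ(9)) = (2,6) ∈ E(G2) ✓
  (6,11) → (φ(6),φ(11)) = (2,10) ∈ E(G2) ✓
  (7,8) → (φ(7),φ(8)) = (0,11) ∈ E(G2) ✓
  (8,9) → (φ(8),φ(9)) = (0,6) ∈ E(G2) ✓
  (8,11) → (φ(8),φ(11)) = (0,10) ∈ E(G2) ✓
All 40 edges of G1 map to edges of G2, and |E(G1)| = |E(G2)| = 40, so φ is a bijection on edges as well as vertices. Hence G1 ≅ G2.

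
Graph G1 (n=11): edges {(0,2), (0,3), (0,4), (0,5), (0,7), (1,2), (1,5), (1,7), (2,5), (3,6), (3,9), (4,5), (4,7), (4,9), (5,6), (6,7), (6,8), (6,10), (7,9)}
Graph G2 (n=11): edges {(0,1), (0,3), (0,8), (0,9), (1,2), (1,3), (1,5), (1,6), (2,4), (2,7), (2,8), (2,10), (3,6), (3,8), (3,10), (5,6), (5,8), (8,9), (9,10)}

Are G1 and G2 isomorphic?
Yes, isomorphic

The graphs are isomorphic.
One valid mapping φ: V(G1) → V(G2): 0→3, 1→5, 2→6, 3→10, 4→0, 5→1, 6→2, 7→8, 8→7, 9→9, 10→4

Verify φ preserves adjacency — for each edge of G1, its image is an edge of G2:
  (0,2) → (φ(0),φ(2)) = (3,6) ∈ E(G2) ✓
  (0,3) → (φ(0),φ(3)) = (3,10) ∈ E(G2) ✓
  (0,4) → (φ(0),φ(4)) = (0,3) ∈ E(G2) ✓
  (0,5) → (φ(0),φ(5)) = (1,3) ∈ E(G2) ✓
  (0,7) → (φ(0),φ(7)) = (3,8) ∈ E(G2) ✓
  (1,2) → (φ(1),φ(2)) = (5,6) ∈ E(G2) ✓
  (1,5) → (φ(1),φ(5)) = (1,5) ∈ E(G2) ✓
  (1,7) → (φ(1),φ(7)) = (5,8) ∈ E(G2) ✓
  (2,5) → (φ(2),φ(5)) = (1,6) ∈ E(G2) ✓
  (3,6) → (φ(3),φ(6)) = (2,10) ∈ E(G2) ✓
  (3,9) → (φ(3),φ(9)) = (9,10) ∈ E(G2) ✓
  (4,5) → (φ(4),φ(5)) = (0,1) ∈ E(G2) ✓
  (4,7) → (φ(4),φ(7)) = (0,8) ∈ E(G2) ✓
  (4,9) → (φ(4),φ(9)) = (0,9) ∈ E(G2) ✓
  (5,6) → (φ(5),φ(6)) = (1,2) ∈ E(G2) ✓
  (6,7) → (φ(6),φ(7)) = (2,8) ∈ E(G2) ✓
  (6,8) → (φ(6),φ(8)) = (2,7) ∈ E(G2) ✓
  (6,10) → (φ(6),φ(10)) = (2,4) ∈ E(G2) ✓
  (7,9) → (φ(7),φ(9)) = (8,9) ∈ E(G2) ✓
All 19 edges of G1 map to edges of G2, and |E(G1)| = |E(G2)| = 19, so φ is a bijection on edges as well as vertices. Hence G1 ≅ G2.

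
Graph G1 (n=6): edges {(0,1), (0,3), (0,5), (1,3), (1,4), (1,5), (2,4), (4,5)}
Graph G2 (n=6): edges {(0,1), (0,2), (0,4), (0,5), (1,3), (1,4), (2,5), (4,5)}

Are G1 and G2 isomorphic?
Yes, isomorphic

The graphs are isomorphic.
One valid mapping φ: V(G1) → V(G2): 0→5, 1→0, 2→3, 3→2, 4→1, 5→4

Verify φ preserves adjacency — for each edge of G1, its image is an edge of G2:
  (0,1) → (φ(0),φ(1)) = (0,5) ∈ E(G2) ✓
  (0,3) → (φ(0),φ(3)) = (2,5) ∈ E(G2) ✓
  (0,5) → (φ(0),φ(5)) = (4,5) ∈ E(G2) ✓
  (1,3) → (φ(1),φ(3)) = (0,2) ∈ E(G2) ✓
  (1,4) → (φ(1),φ(4)) = (0,1) ∈ E(G2) ✓
  (1,5) → (φ(1),φ(5)) = (0,4) ∈ E(G2) ✓
  (2,4) → (φ(2),φ(4)) = (1,3) ∈ E(G2) ✓
  (4,5) → (φ(4),φ(5)) = (1,4) ∈ E(G2) ✓
All 8 edges of G1 map to edges of G2, and |E(G1)| = |E(G2)| = 8, so φ is a bijection on edges as well as vertices. Hence G1 ≅ G2.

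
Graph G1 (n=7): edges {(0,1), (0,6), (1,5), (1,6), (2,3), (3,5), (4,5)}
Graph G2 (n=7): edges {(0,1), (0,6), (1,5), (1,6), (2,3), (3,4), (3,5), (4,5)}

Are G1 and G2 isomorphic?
No, not isomorphic

The graphs are NOT isomorphic.

Counting edges: G1 has 7 edge(s); G2 has 8 edge(s).
Edge count is an isomorphism invariant (a bijection on vertices induces a bijection on edges), so differing edge counts rule out isomorphism.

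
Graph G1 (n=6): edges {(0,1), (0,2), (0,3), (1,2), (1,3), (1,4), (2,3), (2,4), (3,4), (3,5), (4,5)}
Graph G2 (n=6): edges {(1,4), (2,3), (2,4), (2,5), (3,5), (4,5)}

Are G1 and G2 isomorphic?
No, not isomorphic

The graphs are NOT isomorphic.

Degrees in G1: deg(0)=3, deg(1)=4, deg(2)=4, deg(3)=5, deg(4)=4, deg(5)=2.
Sorted degree sequence of G1: [5, 4, 4, 4, 3, 2].
Degrees in G2: deg(0)=0, deg(1)=1, deg(2)=3, deg(3)=2, deg(4)=3, deg(5)=3.
Sorted degree sequence of G2: [3, 3, 3, 2, 1, 0].
The (sorted) degree sequence is an isomorphism invariant, so since G1 and G2 have different degree sequences they cannot be isomorphic.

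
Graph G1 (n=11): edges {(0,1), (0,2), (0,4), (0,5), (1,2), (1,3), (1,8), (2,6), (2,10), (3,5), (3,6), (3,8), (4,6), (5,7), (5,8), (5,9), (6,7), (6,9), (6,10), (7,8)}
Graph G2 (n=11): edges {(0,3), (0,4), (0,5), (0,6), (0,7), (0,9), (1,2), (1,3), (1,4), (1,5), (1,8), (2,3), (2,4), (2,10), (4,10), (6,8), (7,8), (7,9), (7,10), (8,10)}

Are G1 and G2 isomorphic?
Yes, isomorphic

The graphs are isomorphic.
One valid mapping φ: V(G1) → V(G2): 0→8, 1→10, 2→7, 3→4, 4→6, 5→1, 6→0, 7→3, 8→2, 9→5, 10→9

Verify φ preserves adjacency — for each edge of G1, its image is an edge of G2:
  (0,1) → (φ(0),φ(1)) = (8,10) ∈ E(G2) ✓
  (0,2) → (φ(0),φ(2)) = (7,8) ∈ E(G2) ✓
  (0,4) → (φ(0),φ(4)) = (6,8) ∈ E(G2) ✓
  (0,5) → (φ(0),φ(5)) = (1,8) ∈ E(G2) ✓
  (1,2) → (φ(1),φ(2)) = (7,10) ∈ E(G2) ✓
  (1,3) → (φ(1),φ(3)) = (4,10) ∈ E(G2) ✓
  (1,8) → (φ(1),φ(8)) = (2,10) ∈ E(G2) ✓
  (2,6) → (φ(2),φ(6)) = (0,7) ∈ E(G2) ✓
  (2,10) → (φ(2),φ(10)) = (7,9) ∈ E(G2) ✓
  (3,5) → (φ(3),φ(5)) = (1,4) ∈ E(G2) ✓
  (3,6) → (φ(3),φ(6)) = (0,4) ∈ E(G2) ✓
  (3,8) → (φ(3),φ(8)) = (2,4) ∈ E(G2) ✓
  (4,6) → (φ(4),φ(6)) = (0,6) ∈ E(G2) ✓
  (5,7) → (φ(5),φ(7)) = (1,3) ∈ E(G2) ✓
  (5,8) → (φ(5),φ(8)) = (1,2) ∈ E(G2) ✓
  (5,9) → (φ(5),φ(9)) = (1,5) ∈ E(G2) ✓
  (6,7) → (φ(6),φ(7)) = (0,3) ∈ E(G2) ✓
  (6,9) → (φ(6),φ(9)) = (0,5) ∈ E(G2) ✓
  (6,10) → (φ(6),φ(10)) = (0,9) ∈ E(G2) ✓
  (7,8) → (φ(7),φ(8)) = (2,3) ∈ E(G2) ✓
All 20 edges of G1 map to edges of G2, and |E(G1)| = |E(G2)| = 20, so φ is a bijection on edges as well as vertices. Hence G1 ≅ G2.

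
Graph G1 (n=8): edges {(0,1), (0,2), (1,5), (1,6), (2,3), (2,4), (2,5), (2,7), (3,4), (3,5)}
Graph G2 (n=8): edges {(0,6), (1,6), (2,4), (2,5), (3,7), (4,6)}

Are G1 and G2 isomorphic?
No, not isomorphic

The graphs are NOT isomorphic.

Connected components of G1: 1 component(s) with vertex sets [[0, 1, 2, 3, 4, 5, 6, 7]], sizes [8].
Connected components of G2: 2 component(s) with vertex sets [[3, 7], [0, 1, 2, 4, 5, 6]], sizes [2, 6].
The number of connected components (and the multiset of component sizes) is an isomorphism invariant — an isomorphism maps each component of G1 bijectively onto a component of G2. Since G1 has 1 component(s) and G2 has 2, they cannot be isomorphic.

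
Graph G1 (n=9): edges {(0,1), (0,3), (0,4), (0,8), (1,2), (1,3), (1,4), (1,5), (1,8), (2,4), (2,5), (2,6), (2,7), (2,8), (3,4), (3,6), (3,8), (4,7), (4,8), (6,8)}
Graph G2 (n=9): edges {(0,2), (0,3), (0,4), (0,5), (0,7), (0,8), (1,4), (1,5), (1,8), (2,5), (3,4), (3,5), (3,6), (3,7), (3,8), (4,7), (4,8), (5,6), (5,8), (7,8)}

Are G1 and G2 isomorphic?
Yes, isomorphic

The graphs are isomorphic.
One valid mapping φ: V(G1) → V(G2): 0→7, 1→3, 2→5, 3→4, 4→0, 5→6, 6→1, 7→2, 8→8

Verify φ preserves adjacency — for each edge of G1, its image is an edge of G2:
  (0,1) → (φ(0),φ(1)) = (3,7) ∈ E(G2) ✓
  (0,3) → (φ(0),φ(3)) = (4,7) ∈ E(G2) ✓
  (0,4) → (φ(0),φ(4)) = (0,7) ∈ E(G2) ✓
  (0,8) → (φ(0),φ(8)) = (7,8) ∈ E(G2) ✓
  (1,2) → (φ(1),φ(2)) = (3,5) ∈ E(G2) ✓
  (1,3) → (φ(1),φ(3)) = (3,4) ∈ E(G2) ✓
  (1,4) → (φ(1),φ(4)) = (0,3) ∈ E(G2) ✓
  (1,5) → (φ(1),φ(5)) = (3,6) ∈ E(G2) ✓
  (1,8) → (φ(1),φ(8)) = (3,8) ∈ E(G2) ✓
  (2,4) → (φ(2),φ(4)) = (0,5) ∈ E(G2) ✓
  (2,5) → (φ(2),φ(5)) = (5,6) ∈ E(G2) ✓
  (2,6) → (φ(2),φ(6)) = (1,5) ∈ E(G2) ✓
  (2,7) → (φ(2),φ(7)) = (2,5) ∈ E(G2) ✓
  (2,8) → (φ(2),φ(8)) = (5,8) ∈ E(G2) ✓
  (3,4) → (φ(3),φ(4)) = (0,4) ∈ E(G2) ✓
  (3,6) → (φ(3),φ(6)) = (1,4) ∈ E(G2) ✓
  (3,8) → (φ(3),φ(8)) = (4,8) ∈ E(G2) ✓
  (4,7) → (φ(4),φ(7)) = (0,2) ∈ E(G2) ✓
  (4,8) → (φ(4),φ(8)) = (0,8) ∈ E(G2) ✓
  (6,8) → (φ(6),φ(8)) = (1,8) ∈ E(G2) ✓
All 20 edges of G1 map to edges of G2, and |E(G1)| = |E(G2)| = 20, so φ is a bijection on edges as well as vertices. Hence G1 ≅ G2.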